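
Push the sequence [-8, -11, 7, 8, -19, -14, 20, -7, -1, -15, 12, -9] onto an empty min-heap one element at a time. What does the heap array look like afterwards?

[-19, -15, -14, -7, -11, -9, 20, 8, -1, -8, 12, 7]

Insert -8:
  append -8 at index 0 → [-8] (no swap needed)
Insert -11:
  append -11 at index 1 → [-8, -11]
  -11 < parent -8 at index 0, swap → [-11, -8]
Insert 7:
  append 7 at index 2 → [-11, -8, 7] (no swap needed)
Insert 8:
  append 8 at index 3 → [-11, -8, 7, 8] (no swap needed)
Insert -19:
  append -19 at index 4 → [-11, -8, 7, 8, -19]
  -19 < parent -8 at index 1, swap → [-11, -19, 7, 8, -8]
  -19 < parent -11 at index 0, swap → [-19, -11, 7, 8, -8]
Insert -14:
  append -14 at index 5 → [-19, -11, 7, 8, -8, -14]
  -14 < parent 7 at index 2, swap → [-19, -11, -14, 8, -8, 7]
Insert 20:
  append 20 at index 6 → [-19, -11, -14, 8, -8, 7, 20] (no swap needed)
Insert -7:
  append -7 at index 7 → [-19, -11, -14, 8, -8, 7, 20, -7]
  -7 < parent 8 at index 3, swap → [-19, -11, -14, -7, -8, 7, 20, 8]
Insert -1:
  append -1 at index 8 → [-19, -11, -14, -7, -8, 7, 20, 8, -1] (no swap needed)
Insert -15:
  append -15 at index 9 → [-19, -11, -14, -7, -8, 7, 20, 8, -1, -15]
  -15 < parent -8 at index 4, swap → [-19, -11, -14, -7, -15, 7, 20, 8, -1, -8]
  -15 < parent -11 at index 1, swap → [-19, -15, -14, -7, -11, 7, 20, 8, -1, -8]
Insert 12:
  append 12 at index 10 → [-19, -15, -14, -7, -11, 7, 20, 8, -1, -8, 12] (no swap needed)
Insert -9:
  append -9 at index 11 → [-19, -15, -14, -7, -11, 7, 20, 8, -1, -8, 12, -9]
  -9 < parent 7 at index 5, swap → [-19, -15, -14, -7, -11, -9, 20, 8, -1, -8, 12, 7]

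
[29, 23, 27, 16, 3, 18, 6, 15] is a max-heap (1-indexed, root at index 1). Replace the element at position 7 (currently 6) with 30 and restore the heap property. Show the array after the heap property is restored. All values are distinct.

set index 7 from 6 to 30 → [29, 23, 27, 16, 3, 18, 30, 15]
30 > parent 27 at index 3, swap → [29, 23, 30, 16, 3, 18, 27, 15]
30 > parent 29 at index 1, swap → [30, 23, 29, 16, 3, 18, 27, 15]

[30, 23, 29, 16, 3, 18, 27, 15]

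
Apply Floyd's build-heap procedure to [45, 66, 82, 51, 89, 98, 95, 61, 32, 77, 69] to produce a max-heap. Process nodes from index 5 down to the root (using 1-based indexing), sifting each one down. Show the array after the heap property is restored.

[98, 89, 95, 61, 77, 82, 45, 51, 32, 66, 69]

sift down from index 5: already satisfies heap property
sift down from index 4:
  51 vs larger child 61 at index 8, swap → [45, 66, 82, 61, 89, 98, 95, 51, 32, 77, 69]
sift down from index 3:
  82 vs larger child 98 at index 6, swap → [45, 66, 98, 61, 89, 82, 95, 51, 32, 77, 69]
sift down from index 2:
  66 vs larger child 89 at index 5, swap → [45, 89, 98, 61, 66, 82, 95, 51, 32, 77, 69]
  66 vs larger child 77 at index 10, swap → [45, 89, 98, 61, 77, 82, 95, 51, 32, 66, 69]
sift down from index 1:
  45 vs larger child 98 at index 3, swap → [98, 89, 45, 61, 77, 82, 95, 51, 32, 66, 69]
  45 vs larger child 95 at index 7, swap → [98, 89, 95, 61, 77, 82, 45, 51, 32, 66, 69]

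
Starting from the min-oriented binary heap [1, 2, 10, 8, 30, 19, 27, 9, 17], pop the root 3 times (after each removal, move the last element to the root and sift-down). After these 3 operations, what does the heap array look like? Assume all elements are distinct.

[9, 17, 10, 27, 30, 19]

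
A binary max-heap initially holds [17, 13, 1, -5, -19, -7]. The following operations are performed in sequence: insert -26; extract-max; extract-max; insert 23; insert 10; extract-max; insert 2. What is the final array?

[10, -5, 2, -26, -19, -7, 1]

insert -26:
  append -26 at index 6 → [17, 13, 1, -5, -19, -7, -26] (no swap needed)
extract-max → returns 17:
  remove root 17; move last element -26 to root → [-26, 13, 1, -5, -19, -7]
  -26 vs larger child 13 at index 1, swap → [13, -26, 1, -5, -19, -7]
  -26 vs larger child -5 at index 3, swap → [13, -5, 1, -26, -19, -7]
extract-max → returns 13:
  remove root 13; move last element -7 to root → [-7, -5, 1, -26, -19]
  -7 vs larger child 1 at index 2, swap → [1, -5, -7, -26, -19]
insert 23:
  append 23 at index 5 → [1, -5, -7, -26, -19, 23]
  23 > parent -7 at index 2, swap → [1, -5, 23, -26, -19, -7]
  23 > parent 1 at index 0, swap → [23, -5, 1, -26, -19, -7]
insert 10:
  append 10 at index 6 → [23, -5, 1, -26, -19, -7, 10]
  10 > parent 1 at index 2, swap → [23, -5, 10, -26, -19, -7, 1]
extract-max → returns 23:
  remove root 23; move last element 1 to root → [1, -5, 10, -26, -19, -7]
  1 vs larger child 10 at index 2, swap → [10, -5, 1, -26, -19, -7]
insert 2:
  append 2 at index 6 → [10, -5, 1, -26, -19, -7, 2]
  2 > parent 1 at index 2, swap → [10, -5, 2, -26, -19, -7, 1]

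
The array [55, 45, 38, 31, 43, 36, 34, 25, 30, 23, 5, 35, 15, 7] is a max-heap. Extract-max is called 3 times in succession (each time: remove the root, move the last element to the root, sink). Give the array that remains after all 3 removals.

extract-max #1 returns 55:
  remove root 55; move last element 7 to root → [7, 45, 38, 31, 43, 36, 34, 25, 30, 23, 5, 35, 15]
  7 vs larger child 45 at index 1, swap → [45, 7, 38, 31, 43, 36, 34, 25, 30, 23, 5, 35, 15]
  7 vs larger child 43 at index 4, swap → [45, 43, 38, 31, 7, 36, 34, 25, 30, 23, 5, 35, 15]
  7 vs larger child 23 at index 9, swap → [45, 43, 38, 31, 23, 36, 34, 25, 30, 7, 5, 35, 15]
extract-max #2 returns 45:
  remove root 45; move last element 15 to root → [15, 43, 38, 31, 23, 36, 34, 25, 30, 7, 5, 35]
  15 vs larger child 43 at index 1, swap → [43, 15, 38, 31, 23, 36, 34, 25, 30, 7, 5, 35]
  15 vs larger child 31 at index 3, swap → [43, 31, 38, 15, 23, 36, 34, 25, 30, 7, 5, 35]
  15 vs larger child 30 at index 8, swap → [43, 31, 38, 30, 23, 36, 34, 25, 15, 7, 5, 35]
extract-max #3 returns 43:
  remove root 43; move last element 35 to root → [35, 31, 38, 30, 23, 36, 34, 25, 15, 7, 5]
  35 vs larger child 38 at index 2, swap → [38, 31, 35, 30, 23, 36, 34, 25, 15, 7, 5]
  35 vs larger child 36 at index 5, swap → [38, 31, 36, 30, 23, 35, 34, 25, 15, 7, 5]

[38, 31, 36, 30, 23, 35, 34, 25, 15, 7, 5]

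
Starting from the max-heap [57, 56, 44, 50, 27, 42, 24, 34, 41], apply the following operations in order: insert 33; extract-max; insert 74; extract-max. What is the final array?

[56, 50, 44, 41, 33, 42, 24, 34, 27]

insert 33:
  append 33 at index 9 → [57, 56, 44, 50, 27, 42, 24, 34, 41, 33]
  33 > parent 27 at index 4, swap → [57, 56, 44, 50, 33, 42, 24, 34, 41, 27]
extract-max → returns 57:
  remove root 57; move last element 27 to root → [27, 56, 44, 50, 33, 42, 24, 34, 41]
  27 vs larger child 56 at index 1, swap → [56, 27, 44, 50, 33, 42, 24, 34, 41]
  27 vs larger child 50 at index 3, swap → [56, 50, 44, 27, 33, 42, 24, 34, 41]
  27 vs larger child 41 at index 8, swap → [56, 50, 44, 41, 33, 42, 24, 34, 27]
insert 74:
  append 74 at index 9 → [56, 50, 44, 41, 33, 42, 24, 34, 27, 74]
  74 > parent 33 at index 4, swap → [56, 50, 44, 41, 74, 42, 24, 34, 27, 33]
  74 > parent 50 at index 1, swap → [56, 74, 44, 41, 50, 42, 24, 34, 27, 33]
  74 > parent 56 at index 0, swap → [74, 56, 44, 41, 50, 42, 24, 34, 27, 33]
extract-max → returns 74:
  remove root 74; move last element 33 to root → [33, 56, 44, 41, 50, 42, 24, 34, 27]
  33 vs larger child 56 at index 1, swap → [56, 33, 44, 41, 50, 42, 24, 34, 27]
  33 vs larger child 50 at index 4, swap → [56, 50, 44, 41, 33, 42, 24, 34, 27]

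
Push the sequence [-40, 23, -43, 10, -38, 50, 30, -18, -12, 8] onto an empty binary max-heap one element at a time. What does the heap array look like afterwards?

[50, 10, 30, -12, 8, -43, 23, -40, -18, -38]

Insert -40:
  append -40 at index 0 → [-40] (no swap needed)
Insert 23:
  append 23 at index 1 → [-40, 23]
  23 > parent -40 at index 0, swap → [23, -40]
Insert -43:
  append -43 at index 2 → [23, -40, -43] (no swap needed)
Insert 10:
  append 10 at index 3 → [23, -40, -43, 10]
  10 > parent -40 at index 1, swap → [23, 10, -43, -40]
Insert -38:
  append -38 at index 4 → [23, 10, -43, -40, -38] (no swap needed)
Insert 50:
  append 50 at index 5 → [23, 10, -43, -40, -38, 50]
  50 > parent -43 at index 2, swap → [23, 10, 50, -40, -38, -43]
  50 > parent 23 at index 0, swap → [50, 10, 23, -40, -38, -43]
Insert 30:
  append 30 at index 6 → [50, 10, 23, -40, -38, -43, 30]
  30 > parent 23 at index 2, swap → [50, 10, 30, -40, -38, -43, 23]
Insert -18:
  append -18 at index 7 → [50, 10, 30, -40, -38, -43, 23, -18]
  -18 > parent -40 at index 3, swap → [50, 10, 30, -18, -38, -43, 23, -40]
Insert -12:
  append -12 at index 8 → [50, 10, 30, -18, -38, -43, 23, -40, -12]
  -12 > parent -18 at index 3, swap → [50, 10, 30, -12, -38, -43, 23, -40, -18]
Insert 8:
  append 8 at index 9 → [50, 10, 30, -12, -38, -43, 23, -40, -18, 8]
  8 > parent -38 at index 4, swap → [50, 10, 30, -12, 8, -43, 23, -40, -18, -38]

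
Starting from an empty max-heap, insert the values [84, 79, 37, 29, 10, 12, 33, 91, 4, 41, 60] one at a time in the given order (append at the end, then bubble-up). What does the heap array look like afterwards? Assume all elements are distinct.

[91, 84, 37, 79, 60, 12, 33, 29, 4, 10, 41]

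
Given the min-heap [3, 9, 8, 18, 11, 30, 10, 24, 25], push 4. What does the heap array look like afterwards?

append 4 at index 9 → [3, 9, 8, 18, 11, 30, 10, 24, 25, 4]
4 < parent 11 at index 4, swap → [3, 9, 8, 18, 4, 30, 10, 24, 25, 11]
4 < parent 9 at index 1, swap → [3, 4, 8, 18, 9, 30, 10, 24, 25, 11]

[3, 4, 8, 18, 9, 30, 10, 24, 25, 11]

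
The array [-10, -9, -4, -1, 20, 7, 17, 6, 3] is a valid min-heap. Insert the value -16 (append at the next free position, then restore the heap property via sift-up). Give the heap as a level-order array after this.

append -16 at index 9 → [-10, -9, -4, -1, 20, 7, 17, 6, 3, -16]
-16 < parent 20 at index 4, swap → [-10, -9, -4, -1, -16, 7, 17, 6, 3, 20]
-16 < parent -9 at index 1, swap → [-10, -16, -4, -1, -9, 7, 17, 6, 3, 20]
-16 < parent -10 at index 0, swap → [-16, -10, -4, -1, -9, 7, 17, 6, 3, 20]

[-16, -10, -4, -1, -9, 7, 17, 6, 3, 20]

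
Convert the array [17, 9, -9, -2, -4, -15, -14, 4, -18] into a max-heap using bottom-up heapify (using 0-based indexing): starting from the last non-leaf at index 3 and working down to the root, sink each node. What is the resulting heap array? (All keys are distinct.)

[17, 9, -9, 4, -4, -15, -14, -2, -18]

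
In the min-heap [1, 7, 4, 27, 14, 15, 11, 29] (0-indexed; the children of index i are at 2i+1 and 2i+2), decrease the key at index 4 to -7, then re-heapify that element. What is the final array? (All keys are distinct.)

[-7, 1, 4, 27, 7, 15, 11, 29]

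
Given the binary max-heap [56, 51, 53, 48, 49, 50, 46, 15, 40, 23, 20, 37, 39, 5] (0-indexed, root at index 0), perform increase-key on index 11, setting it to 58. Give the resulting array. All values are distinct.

[58, 51, 56, 48, 49, 53, 46, 15, 40, 23, 20, 50, 39, 5]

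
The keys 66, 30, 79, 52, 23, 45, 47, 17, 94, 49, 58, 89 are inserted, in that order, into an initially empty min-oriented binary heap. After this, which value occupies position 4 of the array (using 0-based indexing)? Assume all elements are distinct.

Insert 66:
  append 66 at index 0 → [66] (no swap needed)
Insert 30:
  append 30 at index 1 → [66, 30]
  30 < parent 66 at index 0, swap → [30, 66]
Insert 79:
  append 79 at index 2 → [30, 66, 79] (no swap needed)
Insert 52:
  append 52 at index 3 → [30, 66, 79, 52]
  52 < parent 66 at index 1, swap → [30, 52, 79, 66]
Insert 23:
  append 23 at index 4 → [30, 52, 79, 66, 23]
  23 < parent 52 at index 1, swap → [30, 23, 79, 66, 52]
  23 < parent 30 at index 0, swap → [23, 30, 79, 66, 52]
Insert 45:
  append 45 at index 5 → [23, 30, 79, 66, 52, 45]
  45 < parent 79 at index 2, swap → [23, 30, 45, 66, 52, 79]
Insert 47:
  append 47 at index 6 → [23, 30, 45, 66, 52, 79, 47] (no swap needed)
Insert 17:
  append 17 at index 7 → [23, 30, 45, 66, 52, 79, 47, 17]
  17 < parent 66 at index 3, swap → [23, 30, 45, 17, 52, 79, 47, 66]
  17 < parent 30 at index 1, swap → [23, 17, 45, 30, 52, 79, 47, 66]
  17 < parent 23 at index 0, swap → [17, 23, 45, 30, 52, 79, 47, 66]
Insert 94:
  append 94 at index 8 → [17, 23, 45, 30, 52, 79, 47, 66, 94] (no swap needed)
Insert 49:
  append 49 at index 9 → [17, 23, 45, 30, 52, 79, 47, 66, 94, 49]
  49 < parent 52 at index 4, swap → [17, 23, 45, 30, 49, 79, 47, 66, 94, 52]
Insert 58:
  append 58 at index 10 → [17, 23, 45, 30, 49, 79, 47, 66, 94, 52, 58] (no swap needed)
Insert 89:
  append 89 at index 11 → [17, 23, 45, 30, 49, 79, 47, 66, 94, 52, 58, 89] (no swap needed)
resulting array: [17, 23, 45, 30, 49, 79, 47, 66, 94, 52, 58, 89]

49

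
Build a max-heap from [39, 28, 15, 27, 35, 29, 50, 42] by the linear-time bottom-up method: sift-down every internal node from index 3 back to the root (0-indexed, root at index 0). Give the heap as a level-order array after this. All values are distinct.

[50, 42, 39, 28, 35, 29, 15, 27]

sift down from index 3:
  27 vs only child 42 at index 7, swap → [39, 28, 15, 42, 35, 29, 50, 27]
sift down from index 2:
  15 vs larger child 50 at index 6, swap → [39, 28, 50, 42, 35, 29, 15, 27]
sift down from index 1:
  28 vs larger child 42 at index 3, swap → [39, 42, 50, 28, 35, 29, 15, 27]
sift down from index 0:
  39 vs larger child 50 at index 2, swap → [50, 42, 39, 28, 35, 29, 15, 27]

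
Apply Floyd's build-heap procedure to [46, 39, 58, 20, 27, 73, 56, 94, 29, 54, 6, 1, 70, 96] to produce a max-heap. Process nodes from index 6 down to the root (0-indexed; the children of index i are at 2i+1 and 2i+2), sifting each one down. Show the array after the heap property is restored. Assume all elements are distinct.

sift down from index 6:
  56 vs only child 96 at index 13, swap → [46, 39, 58, 20, 27, 73, 96, 94, 29, 54, 6, 1, 70, 56]
sift down from index 5: already satisfies heap property
sift down from index 4:
  27 vs larger child 54 at index 9, swap → [46, 39, 58, 20, 54, 73, 96, 94, 29, 27, 6, 1, 70, 56]
sift down from index 3:
  20 vs larger child 94 at index 7, swap → [46, 39, 58, 94, 54, 73, 96, 20, 29, 27, 6, 1, 70, 56]
sift down from index 2:
  58 vs larger child 96 at index 6, swap → [46, 39, 96, 94, 54, 73, 58, 20, 29, 27, 6, 1, 70, 56]
sift down from index 1:
  39 vs larger child 94 at index 3, swap → [46, 94, 96, 39, 54, 73, 58, 20, 29, 27, 6, 1, 70, 56]
sift down from index 0:
  46 vs larger child 96 at index 2, swap → [96, 94, 46, 39, 54, 73, 58, 20, 29, 27, 6, 1, 70, 56]
  46 vs larger child 73 at index 5, swap → [96, 94, 73, 39, 54, 46, 58, 20, 29, 27, 6, 1, 70, 56]
  46 vs larger child 70 at index 12, swap → [96, 94, 73, 39, 54, 70, 58, 20, 29, 27, 6, 1, 46, 56]

[96, 94, 73, 39, 54, 70, 58, 20, 29, 27, 6, 1, 46, 56]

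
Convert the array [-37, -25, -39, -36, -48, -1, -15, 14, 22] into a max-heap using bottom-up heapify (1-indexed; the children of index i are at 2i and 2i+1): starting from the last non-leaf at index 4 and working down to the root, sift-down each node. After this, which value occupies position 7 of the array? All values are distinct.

-15

sift down from index 4:
  -36 vs larger child 22 at index 9, swap → [-37, -25, -39, 22, -48, -1, -15, 14, -36]
sift down from index 3:
  -39 vs larger child -1 at index 6, swap → [-37, -25, -1, 22, -48, -39, -15, 14, -36]
sift down from index 2:
  -25 vs larger child 22 at index 4, swap → [-37, 22, -1, -25, -48, -39, -15, 14, -36]
  -25 vs larger child 14 at index 8, swap → [-37, 22, -1, 14, -48, -39, -15, -25, -36]
sift down from index 1:
  -37 vs larger child 22 at index 2, swap → [22, -37, -1, 14, -48, -39, -15, -25, -36]
  -37 vs larger child 14 at index 4, swap → [22, 14, -1, -37, -48, -39, -15, -25, -36]
  -37 vs larger child -25 at index 8, swap → [22, 14, -1, -25, -48, -39, -15, -37, -36]
resulting array: [22, 14, -1, -25, -48, -39, -15, -37, -36]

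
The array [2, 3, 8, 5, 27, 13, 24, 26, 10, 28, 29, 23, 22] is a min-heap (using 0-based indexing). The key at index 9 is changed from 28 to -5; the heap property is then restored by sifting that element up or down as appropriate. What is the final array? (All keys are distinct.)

[-5, 2, 8, 5, 3, 13, 24, 26, 10, 27, 29, 23, 22]

set index 9 from 28 to -5 → [2, 3, 8, 5, 27, 13, 24, 26, 10, -5, 29, 23, 22]
-5 < parent 27 at index 4, swap → [2, 3, 8, 5, -5, 13, 24, 26, 10, 27, 29, 23, 22]
-5 < parent 3 at index 1, swap → [2, -5, 8, 5, 3, 13, 24, 26, 10, 27, 29, 23, 22]
-5 < parent 2 at index 0, swap → [-5, 2, 8, 5, 3, 13, 24, 26, 10, 27, 29, 23, 22]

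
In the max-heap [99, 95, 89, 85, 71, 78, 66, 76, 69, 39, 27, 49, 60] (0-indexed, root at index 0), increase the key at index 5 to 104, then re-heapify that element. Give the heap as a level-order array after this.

[104, 95, 99, 85, 71, 89, 66, 76, 69, 39, 27, 49, 60]

set index 5 from 78 to 104 → [99, 95, 89, 85, 71, 104, 66, 76, 69, 39, 27, 49, 60]
104 > parent 89 at index 2, swap → [99, 95, 104, 85, 71, 89, 66, 76, 69, 39, 27, 49, 60]
104 > parent 99 at index 0, swap → [104, 95, 99, 85, 71, 89, 66, 76, 69, 39, 27, 49, 60]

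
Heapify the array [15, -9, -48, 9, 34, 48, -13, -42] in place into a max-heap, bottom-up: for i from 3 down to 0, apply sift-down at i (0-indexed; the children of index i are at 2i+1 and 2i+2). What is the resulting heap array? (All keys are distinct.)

[48, 34, 15, 9, -9, -48, -13, -42]

sift down from index 3: already satisfies heap property
sift down from index 2:
  -48 vs larger child 48 at index 5, swap → [15, -9, 48, 9, 34, -48, -13, -42]
sift down from index 1:
  -9 vs larger child 34 at index 4, swap → [15, 34, 48, 9, -9, -48, -13, -42]
sift down from index 0:
  15 vs larger child 48 at index 2, swap → [48, 34, 15, 9, -9, -48, -13, -42]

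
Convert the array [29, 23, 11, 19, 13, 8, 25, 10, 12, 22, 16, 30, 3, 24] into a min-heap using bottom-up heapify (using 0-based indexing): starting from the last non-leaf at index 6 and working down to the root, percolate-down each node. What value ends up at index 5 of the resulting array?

11

sift down from index 6:
  25 vs only child 24 at index 13, swap → [29, 23, 11, 19, 13, 8, 24, 10, 12, 22, 16, 30, 3, 25]
sift down from index 5:
  8 vs smaller child 3 at index 12, swap → [29, 23, 11, 19, 13, 3, 24, 10, 12, 22, 16, 30, 8, 25]
sift down from index 4: already satisfies heap property
sift down from index 3:
  19 vs smaller child 10 at index 7, swap → [29, 23, 11, 10, 13, 3, 24, 19, 12, 22, 16, 30, 8, 25]
sift down from index 2:
  11 vs smaller child 3 at index 5, swap → [29, 23, 3, 10, 13, 11, 24, 19, 12, 22, 16, 30, 8, 25]
  11 vs smaller child 8 at index 12, swap → [29, 23, 3, 10, 13, 8, 24, 19, 12, 22, 16, 30, 11, 25]
sift down from index 1:
  23 vs smaller child 10 at index 3, swap → [29, 10, 3, 23, 13, 8, 24, 19, 12, 22, 16, 30, 11, 25]
  23 vs smaller child 12 at index 8, swap → [29, 10, 3, 12, 13, 8, 24, 19, 23, 22, 16, 30, 11, 25]
sift down from index 0:
  29 vs smaller child 3 at index 2, swap → [3, 10, 29, 12, 13, 8, 24, 19, 23, 22, 16, 30, 11, 25]
  29 vs smaller child 8 at index 5, swap → [3, 10, 8, 12, 13, 29, 24, 19, 23, 22, 16, 30, 11, 25]
  29 vs smaller child 11 at index 12, swap → [3, 10, 8, 12, 13, 11, 24, 19, 23, 22, 16, 30, 29, 25]
resulting array: [3, 10, 8, 12, 13, 11, 24, 19, 23, 22, 16, 30, 29, 25]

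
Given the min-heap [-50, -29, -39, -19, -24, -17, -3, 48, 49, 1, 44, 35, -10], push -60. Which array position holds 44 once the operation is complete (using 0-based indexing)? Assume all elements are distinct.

10

append -60 at index 13 → [-50, -29, -39, -19, -24, -17, -3, 48, 49, 1, 44, 35, -10, -60]
-60 < parent -3 at index 6, swap → [-50, -29, -39, -19, -24, -17, -60, 48, 49, 1, 44, 35, -10, -3]
-60 < parent -39 at index 2, swap → [-50, -29, -60, -19, -24, -17, -39, 48, 49, 1, 44, 35, -10, -3]
-60 < parent -50 at index 0, swap → [-60, -29, -50, -19, -24, -17, -39, 48, 49, 1, 44, 35, -10, -3]
resulting array: [-60, -29, -50, -19, -24, -17, -39, 48, 49, 1, 44, 35, -10, -3]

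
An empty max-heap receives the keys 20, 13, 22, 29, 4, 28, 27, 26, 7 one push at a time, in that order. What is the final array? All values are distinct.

Insert 20:
  append 20 at index 0 → [20] (no swap needed)
Insert 13:
  append 13 at index 1 → [20, 13] (no swap needed)
Insert 22:
  append 22 at index 2 → [20, 13, 22]
  22 > parent 20 at index 0, swap → [22, 13, 20]
Insert 29:
  append 29 at index 3 → [22, 13, 20, 29]
  29 > parent 13 at index 1, swap → [22, 29, 20, 13]
  29 > parent 22 at index 0, swap → [29, 22, 20, 13]
Insert 4:
  append 4 at index 4 → [29, 22, 20, 13, 4] (no swap needed)
Insert 28:
  append 28 at index 5 → [29, 22, 20, 13, 4, 28]
  28 > parent 20 at index 2, swap → [29, 22, 28, 13, 4, 20]
Insert 27:
  append 27 at index 6 → [29, 22, 28, 13, 4, 20, 27] (no swap needed)
Insert 26:
  append 26 at index 7 → [29, 22, 28, 13, 4, 20, 27, 26]
  26 > parent 13 at index 3, swap → [29, 22, 28, 26, 4, 20, 27, 13]
  26 > parent 22 at index 1, swap → [29, 26, 28, 22, 4, 20, 27, 13]
Insert 7:
  append 7 at index 8 → [29, 26, 28, 22, 4, 20, 27, 13, 7] (no swap needed)

[29, 26, 28, 22, 4, 20, 27, 13, 7]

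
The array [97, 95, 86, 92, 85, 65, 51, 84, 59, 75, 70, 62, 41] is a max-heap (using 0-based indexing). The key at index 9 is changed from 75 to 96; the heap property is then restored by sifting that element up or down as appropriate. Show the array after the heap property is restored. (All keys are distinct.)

[97, 96, 86, 92, 95, 65, 51, 84, 59, 85, 70, 62, 41]

set index 9 from 75 to 96 → [97, 95, 86, 92, 85, 65, 51, 84, 59, 96, 70, 62, 41]
96 > parent 85 at index 4, swap → [97, 95, 86, 92, 96, 65, 51, 84, 59, 85, 70, 62, 41]
96 > parent 95 at index 1, swap → [97, 96, 86, 92, 95, 65, 51, 84, 59, 85, 70, 62, 41]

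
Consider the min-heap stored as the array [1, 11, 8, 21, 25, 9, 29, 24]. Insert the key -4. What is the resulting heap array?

append -4 at index 8 → [1, 11, 8, 21, 25, 9, 29, 24, -4]
-4 < parent 21 at index 3, swap → [1, 11, 8, -4, 25, 9, 29, 24, 21]
-4 < parent 11 at index 1, swap → [1, -4, 8, 11, 25, 9, 29, 24, 21]
-4 < parent 1 at index 0, swap → [-4, 1, 8, 11, 25, 9, 29, 24, 21]

[-4, 1, 8, 11, 25, 9, 29, 24, 21]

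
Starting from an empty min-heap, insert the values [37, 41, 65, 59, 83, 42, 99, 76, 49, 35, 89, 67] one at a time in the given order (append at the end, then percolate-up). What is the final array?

[35, 37, 42, 49, 41, 65, 99, 76, 59, 83, 89, 67]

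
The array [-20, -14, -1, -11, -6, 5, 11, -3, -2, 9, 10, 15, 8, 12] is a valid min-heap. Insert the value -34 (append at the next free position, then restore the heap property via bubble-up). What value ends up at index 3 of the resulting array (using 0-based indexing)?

append -34 at index 14 → [-20, -14, -1, -11, -6, 5, 11, -3, -2, 9, 10, 15, 8, 12, -34]
-34 < parent 11 at index 6, swap → [-20, -14, -1, -11, -6, 5, -34, -3, -2, 9, 10, 15, 8, 12, 11]
-34 < parent -1 at index 2, swap → [-20, -14, -34, -11, -6, 5, -1, -3, -2, 9, 10, 15, 8, 12, 11]
-34 < parent -20 at index 0, swap → [-34, -14, -20, -11, -6, 5, -1, -3, -2, 9, 10, 15, 8, 12, 11]
resulting array: [-34, -14, -20, -11, -6, 5, -1, -3, -2, 9, 10, 15, 8, 12, 11]

-11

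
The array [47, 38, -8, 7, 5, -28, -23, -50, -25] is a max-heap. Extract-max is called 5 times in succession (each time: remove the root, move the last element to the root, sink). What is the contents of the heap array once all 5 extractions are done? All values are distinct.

extract-max #1 returns 47:
  remove root 47; move last element -25 to root → [-25, 38, -8, 7, 5, -28, -23, -50]
  -25 vs larger child 38 at index 1, swap → [38, -25, -8, 7, 5, -28, -23, -50]
  -25 vs larger child 7 at index 3, swap → [38, 7, -8, -25, 5, -28, -23, -50]
extract-max #2 returns 38:
  remove root 38; move last element -50 to root → [-50, 7, -8, -25, 5, -28, -23]
  -50 vs larger child 7 at index 1, swap → [7, -50, -8, -25, 5, -28, -23]
  -50 vs larger child 5 at index 4, swap → [7, 5, -8, -25, -50, -28, -23]
extract-max #3 returns 7:
  remove root 7; move last element -23 to root → [-23, 5, -8, -25, -50, -28]
  -23 vs larger child 5 at index 1, swap → [5, -23, -8, -25, -50, -28]
extract-max #4 returns 5:
  remove root 5; move last element -28 to root → [-28, -23, -8, -25, -50]
  -28 vs larger child -8 at index 2, swap → [-8, -23, -28, -25, -50]
extract-max #5 returns -8:
  remove root -8; move last element -50 to root → [-50, -23, -28, -25]
  -50 vs larger child -23 at index 1, swap → [-23, -50, -28, -25]
  -50 vs only child -25 at index 3, swap → [-23, -25, -28, -50]

[-23, -25, -28, -50]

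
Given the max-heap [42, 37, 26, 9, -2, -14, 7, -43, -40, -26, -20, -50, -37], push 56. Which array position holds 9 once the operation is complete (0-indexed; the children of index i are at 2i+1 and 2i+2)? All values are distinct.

3

append 56 at index 13 → [42, 37, 26, 9, -2, -14, 7, -43, -40, -26, -20, -50, -37, 56]
56 > parent 7 at index 6, swap → [42, 37, 26, 9, -2, -14, 56, -43, -40, -26, -20, -50, -37, 7]
56 > parent 26 at index 2, swap → [42, 37, 56, 9, -2, -14, 26, -43, -40, -26, -20, -50, -37, 7]
56 > parent 42 at index 0, swap → [56, 37, 42, 9, -2, -14, 26, -43, -40, -26, -20, -50, -37, 7]
resulting array: [56, 37, 42, 9, -2, -14, 26, -43, -40, -26, -20, -50, -37, 7]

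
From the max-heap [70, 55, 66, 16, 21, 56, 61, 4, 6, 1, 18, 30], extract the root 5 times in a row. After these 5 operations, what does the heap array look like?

extract-max #1 returns 70:
  remove root 70; move last element 30 to root → [30, 55, 66, 16, 21, 56, 61, 4, 6, 1, 18]
  30 vs larger child 66 at index 2, swap → [66, 55, 30, 16, 21, 56, 61, 4, 6, 1, 18]
  30 vs larger child 61 at index 6, swap → [66, 55, 61, 16, 21, 56, 30, 4, 6, 1, 18]
extract-max #2 returns 66:
  remove root 66; move last element 18 to root → [18, 55, 61, 16, 21, 56, 30, 4, 6, 1]
  18 vs larger child 61 at index 2, swap → [61, 55, 18, 16, 21, 56, 30, 4, 6, 1]
  18 vs larger child 56 at index 5, swap → [61, 55, 56, 16, 21, 18, 30, 4, 6, 1]
extract-max #3 returns 61:
  remove root 61; move last element 1 to root → [1, 55, 56, 16, 21, 18, 30, 4, 6]
  1 vs larger child 56 at index 2, swap → [56, 55, 1, 16, 21, 18, 30, 4, 6]
  1 vs larger child 30 at index 6, swap → [56, 55, 30, 16, 21, 18, 1, 4, 6]
extract-max #4 returns 56:
  remove root 56; move last element 6 to root → [6, 55, 30, 16, 21, 18, 1, 4]
  6 vs larger child 55 at index 1, swap → [55, 6, 30, 16, 21, 18, 1, 4]
  6 vs larger child 21 at index 4, swap → [55, 21, 30, 16, 6, 18, 1, 4]
extract-max #5 returns 55:
  remove root 55; move last element 4 to root → [4, 21, 30, 16, 6, 18, 1]
  4 vs larger child 30 at index 2, swap → [30, 21, 4, 16, 6, 18, 1]
  4 vs larger child 18 at index 5, swap → [30, 21, 18, 16, 6, 4, 1]

[30, 21, 18, 16, 6, 4, 1]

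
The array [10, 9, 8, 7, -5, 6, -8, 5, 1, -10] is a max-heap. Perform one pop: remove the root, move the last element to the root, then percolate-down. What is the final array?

remove root 10; move last element -10 to root → [-10, 9, 8, 7, -5, 6, -8, 5, 1]
-10 vs larger child 9 at index 1, swap → [9, -10, 8, 7, -5, 6, -8, 5, 1]
-10 vs larger child 7 at index 3, swap → [9, 7, 8, -10, -5, 6, -8, 5, 1]
-10 vs larger child 5 at index 7, swap → [9, 7, 8, 5, -5, 6, -8, -10, 1]

[9, 7, 8, 5, -5, 6, -8, -10, 1]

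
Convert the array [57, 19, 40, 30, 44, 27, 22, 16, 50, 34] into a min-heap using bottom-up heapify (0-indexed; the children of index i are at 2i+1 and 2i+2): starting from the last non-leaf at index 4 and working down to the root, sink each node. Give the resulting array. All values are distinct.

sift down from index 4:
  44 vs only child 34 at index 9, swap → [57, 19, 40, 30, 34, 27, 22, 16, 50, 44]
sift down from index 3:
  30 vs smaller child 16 at index 7, swap → [57, 19, 40, 16, 34, 27, 22, 30, 50, 44]
sift down from index 2:
  40 vs smaller child 22 at index 6, swap → [57, 19, 22, 16, 34, 27, 40, 30, 50, 44]
sift down from index 1:
  19 vs smaller child 16 at index 3, swap → [57, 16, 22, 19, 34, 27, 40, 30, 50, 44]
sift down from index 0:
  57 vs smaller child 16 at index 1, swap → [16, 57, 22, 19, 34, 27, 40, 30, 50, 44]
  57 vs smaller child 19 at index 3, swap → [16, 19, 22, 57, 34, 27, 40, 30, 50, 44]
  57 vs smaller child 30 at index 7, swap → [16, 19, 22, 30, 34, 27, 40, 57, 50, 44]

[16, 19, 22, 30, 34, 27, 40, 57, 50, 44]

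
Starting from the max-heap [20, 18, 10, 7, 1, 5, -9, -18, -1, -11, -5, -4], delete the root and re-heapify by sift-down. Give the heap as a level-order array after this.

remove root 20; move last element -4 to root → [-4, 18, 10, 7, 1, 5, -9, -18, -1, -11, -5]
-4 vs larger child 18 at index 1, swap → [18, -4, 10, 7, 1, 5, -9, -18, -1, -11, -5]
-4 vs larger child 7 at index 3, swap → [18, 7, 10, -4, 1, 5, -9, -18, -1, -11, -5]
-4 vs larger child -1 at index 8, swap → [18, 7, 10, -1, 1, 5, -9, -18, -4, -11, -5]

[18, 7, 10, -1, 1, 5, -9, -18, -4, -11, -5]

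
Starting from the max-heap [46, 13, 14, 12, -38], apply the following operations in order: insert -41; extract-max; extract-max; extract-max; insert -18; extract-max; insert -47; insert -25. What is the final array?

[-18, -25, -41, -47, -38]

insert -41:
  append -41 at index 5 → [46, 13, 14, 12, -38, -41] (no swap needed)
extract-max → returns 46:
  remove root 46; move last element -41 to root → [-41, 13, 14, 12, -38]
  -41 vs larger child 14 at index 2, swap → [14, 13, -41, 12, -38]
extract-max → returns 14:
  remove root 14; move last element -38 to root → [-38, 13, -41, 12]
  -38 vs larger child 13 at index 1, swap → [13, -38, -41, 12]
  -38 vs only child 12 at index 3, swap → [13, 12, -41, -38]
extract-max → returns 13:
  remove root 13; move last element -38 to root → [-38, 12, -41]
  -38 vs larger child 12 at index 1, swap → [12, -38, -41]
insert -18:
  append -18 at index 3 → [12, -38, -41, -18]
  -18 > parent -38 at index 1, swap → [12, -18, -41, -38]
extract-max → returns 12:
  remove root 12; move last element -38 to root → [-38, -18, -41]
  -38 vs larger child -18 at index 1, swap → [-18, -38, -41]
insert -47:
  append -47 at index 3 → [-18, -38, -41, -47] (no swap needed)
insert -25:
  append -25 at index 4 → [-18, -38, -41, -47, -25]
  -25 > parent -38 at index 1, swap → [-18, -25, -41, -47, -38]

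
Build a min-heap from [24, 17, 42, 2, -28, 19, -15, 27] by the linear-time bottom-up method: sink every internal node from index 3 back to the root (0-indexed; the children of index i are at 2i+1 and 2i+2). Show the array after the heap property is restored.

sift down from index 3: already satisfies heap property
sift down from index 2:
  42 vs smaller child -15 at index 6, swap → [24, 17, -15, 2, -28, 19, 42, 27]
sift down from index 1:
  17 vs smaller child -28 at index 4, swap → [24, -28, -15, 2, 17, 19, 42, 27]
sift down from index 0:
  24 vs smaller child -28 at index 1, swap → [-28, 24, -15, 2, 17, 19, 42, 27]
  24 vs smaller child 2 at index 3, swap → [-28, 2, -15, 24, 17, 19, 42, 27]

[-28, 2, -15, 24, 17, 19, 42, 27]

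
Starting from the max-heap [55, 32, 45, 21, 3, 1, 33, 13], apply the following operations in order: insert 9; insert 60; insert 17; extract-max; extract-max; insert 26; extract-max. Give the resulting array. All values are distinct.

insert 9:
  append 9 at index 8 → [55, 32, 45, 21, 3, 1, 33, 13, 9] (no swap needed)
insert 60:
  append 60 at index 9 → [55, 32, 45, 21, 3, 1, 33, 13, 9, 60]
  60 > parent 3 at index 4, swap → [55, 32, 45, 21, 60, 1, 33, 13, 9, 3]
  60 > parent 32 at index 1, swap → [55, 60, 45, 21, 32, 1, 33, 13, 9, 3]
  60 > parent 55 at index 0, swap → [60, 55, 45, 21, 32, 1, 33, 13, 9, 3]
insert 17:
  append 17 at index 10 → [60, 55, 45, 21, 32, 1, 33, 13, 9, 3, 17] (no swap needed)
extract-max → returns 60:
  remove root 60; move last element 17 to root → [17, 55, 45, 21, 32, 1, 33, 13, 9, 3]
  17 vs larger child 55 at index 1, swap → [55, 17, 45, 21, 32, 1, 33, 13, 9, 3]
  17 vs larger child 32 at index 4, swap → [55, 32, 45, 21, 17, 1, 33, 13, 9, 3]
extract-max → returns 55:
  remove root 55; move last element 3 to root → [3, 32, 45, 21, 17, 1, 33, 13, 9]
  3 vs larger child 45 at index 2, swap → [45, 32, 3, 21, 17, 1, 33, 13, 9]
  3 vs larger child 33 at index 6, swap → [45, 32, 33, 21, 17, 1, 3, 13, 9]
insert 26:
  append 26 at index 9 → [45, 32, 33, 21, 17, 1, 3, 13, 9, 26]
  26 > parent 17 at index 4, swap → [45, 32, 33, 21, 26, 1, 3, 13, 9, 17]
extract-max → returns 45:
  remove root 45; move last element 17 to root → [17, 32, 33, 21, 26, 1, 3, 13, 9]
  17 vs larger child 33 at index 2, swap → [33, 32, 17, 21, 26, 1, 3, 13, 9]

[33, 32, 17, 21, 26, 1, 3, 13, 9]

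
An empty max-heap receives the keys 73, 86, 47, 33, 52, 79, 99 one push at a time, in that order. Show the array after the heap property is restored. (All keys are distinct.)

[99, 73, 86, 33, 52, 47, 79]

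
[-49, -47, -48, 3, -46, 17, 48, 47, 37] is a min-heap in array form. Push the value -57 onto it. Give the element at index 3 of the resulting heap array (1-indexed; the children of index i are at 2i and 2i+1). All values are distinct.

-48

append -57 at index 10 → [-49, -47, -48, 3, -46, 17, 48, 47, 37, -57]
-57 < parent -46 at index 5, swap → [-49, -47, -48, 3, -57, 17, 48, 47, 37, -46]
-57 < parent -47 at index 2, swap → [-49, -57, -48, 3, -47, 17, 48, 47, 37, -46]
-57 < parent -49 at index 1, swap → [-57, -49, -48, 3, -47, 17, 48, 47, 37, -46]
resulting array: [-57, -49, -48, 3, -47, 17, 48, 47, 37, -46]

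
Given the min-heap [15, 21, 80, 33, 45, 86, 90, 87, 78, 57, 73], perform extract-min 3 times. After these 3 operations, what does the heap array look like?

[45, 57, 80, 73, 78, 86, 90, 87]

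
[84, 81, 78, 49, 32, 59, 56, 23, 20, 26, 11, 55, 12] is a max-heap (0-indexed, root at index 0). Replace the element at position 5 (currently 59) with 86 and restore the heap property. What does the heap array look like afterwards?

[86, 81, 84, 49, 32, 78, 56, 23, 20, 26, 11, 55, 12]

set index 5 from 59 to 86 → [84, 81, 78, 49, 32, 86, 56, 23, 20, 26, 11, 55, 12]
86 > parent 78 at index 2, swap → [84, 81, 86, 49, 32, 78, 56, 23, 20, 26, 11, 55, 12]
86 > parent 84 at index 0, swap → [86, 81, 84, 49, 32, 78, 56, 23, 20, 26, 11, 55, 12]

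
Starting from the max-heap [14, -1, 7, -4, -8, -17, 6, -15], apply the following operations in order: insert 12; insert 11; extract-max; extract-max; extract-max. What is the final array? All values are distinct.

[7, -1, 6, -4, -8, -17, -15]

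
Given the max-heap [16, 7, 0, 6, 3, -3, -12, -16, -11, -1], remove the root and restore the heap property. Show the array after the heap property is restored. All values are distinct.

[7, 6, 0, -1, 3, -3, -12, -16, -11]

remove root 16; move last element -1 to root → [-1, 7, 0, 6, 3, -3, -12, -16, -11]
-1 vs larger child 7 at index 1, swap → [7, -1, 0, 6, 3, -3, -12, -16, -11]
-1 vs larger child 6 at index 3, swap → [7, 6, 0, -1, 3, -3, -12, -16, -11]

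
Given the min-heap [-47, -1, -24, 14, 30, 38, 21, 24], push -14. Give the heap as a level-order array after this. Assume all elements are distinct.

append -14 at index 8 → [-47, -1, -24, 14, 30, 38, 21, 24, -14]
-14 < parent 14 at index 3, swap → [-47, -1, -24, -14, 30, 38, 21, 24, 14]
-14 < parent -1 at index 1, swap → [-47, -14, -24, -1, 30, 38, 21, 24, 14]

[-47, -14, -24, -1, 30, 38, 21, 24, 14]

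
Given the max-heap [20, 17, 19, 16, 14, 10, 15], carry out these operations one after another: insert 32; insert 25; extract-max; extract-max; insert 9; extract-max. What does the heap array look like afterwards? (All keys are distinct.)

[19, 17, 15, 16, 14, 10, 9]

insert 32:
  append 32 at index 7 → [20, 17, 19, 16, 14, 10, 15, 32]
  32 > parent 16 at index 3, swap → [20, 17, 19, 32, 14, 10, 15, 16]
  32 > parent 17 at index 1, swap → [20, 32, 19, 17, 14, 10, 15, 16]
  32 > parent 20 at index 0, swap → [32, 20, 19, 17, 14, 10, 15, 16]
insert 25:
  append 25 at index 8 → [32, 20, 19, 17, 14, 10, 15, 16, 25]
  25 > parent 17 at index 3, swap → [32, 20, 19, 25, 14, 10, 15, 16, 17]
  25 > parent 20 at index 1, swap → [32, 25, 19, 20, 14, 10, 15, 16, 17]
extract-max → returns 32:
  remove root 32; move last element 17 to root → [17, 25, 19, 20, 14, 10, 15, 16]
  17 vs larger child 25 at index 1, swap → [25, 17, 19, 20, 14, 10, 15, 16]
  17 vs larger child 20 at index 3, swap → [25, 20, 19, 17, 14, 10, 15, 16]
extract-max → returns 25:
  remove root 25; move last element 16 to root → [16, 20, 19, 17, 14, 10, 15]
  16 vs larger child 20 at index 1, swap → [20, 16, 19, 17, 14, 10, 15]
  16 vs larger child 17 at index 3, swap → [20, 17, 19, 16, 14, 10, 15]
insert 9:
  append 9 at index 7 → [20, 17, 19, 16, 14, 10, 15, 9] (no swap needed)
extract-max → returns 20:
  remove root 20; move last element 9 to root → [9, 17, 19, 16, 14, 10, 15]
  9 vs larger child 19 at index 2, swap → [19, 17, 9, 16, 14, 10, 15]
  9 vs larger child 15 at index 6, swap → [19, 17, 15, 16, 14, 10, 9]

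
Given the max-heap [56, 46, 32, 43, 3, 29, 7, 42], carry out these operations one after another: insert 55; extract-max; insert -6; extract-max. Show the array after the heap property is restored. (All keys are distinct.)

[46, 43, 32, 42, 3, 29, 7, -6]

insert 55:
  append 55 at index 8 → [56, 46, 32, 43, 3, 29, 7, 42, 55]
  55 > parent 43 at index 3, swap → [56, 46, 32, 55, 3, 29, 7, 42, 43]
  55 > parent 46 at index 1, swap → [56, 55, 32, 46, 3, 29, 7, 42, 43]
extract-max → returns 56:
  remove root 56; move last element 43 to root → [43, 55, 32, 46, 3, 29, 7, 42]
  43 vs larger child 55 at index 1, swap → [55, 43, 32, 46, 3, 29, 7, 42]
  43 vs larger child 46 at index 3, swap → [55, 46, 32, 43, 3, 29, 7, 42]
insert -6:
  append -6 at index 8 → [55, 46, 32, 43, 3, 29, 7, 42, -6] (no swap needed)
extract-max → returns 55:
  remove root 55; move last element -6 to root → [-6, 46, 32, 43, 3, 29, 7, 42]
  -6 vs larger child 46 at index 1, swap → [46, -6, 32, 43, 3, 29, 7, 42]
  -6 vs larger child 43 at index 3, swap → [46, 43, 32, -6, 3, 29, 7, 42]
  -6 vs only child 42 at index 7, swap → [46, 43, 32, 42, 3, 29, 7, -6]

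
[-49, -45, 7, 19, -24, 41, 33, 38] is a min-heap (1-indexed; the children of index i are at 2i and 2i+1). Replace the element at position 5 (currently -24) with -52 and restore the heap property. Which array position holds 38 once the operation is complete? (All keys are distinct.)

8

set index 5 from -24 to -52 → [-49, -45, 7, 19, -52, 41, 33, 38]
-52 < parent -45 at index 2, swap → [-49, -52, 7, 19, -45, 41, 33, 38]
-52 < parent -49 at index 1, swap → [-52, -49, 7, 19, -45, 41, 33, 38]
resulting array: [-52, -49, 7, 19, -45, 41, 33, 38]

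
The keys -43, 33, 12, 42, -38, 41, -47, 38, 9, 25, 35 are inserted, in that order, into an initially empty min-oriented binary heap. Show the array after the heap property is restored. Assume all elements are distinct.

Insert -43:
  append -43 at index 0 → [-43] (no swap needed)
Insert 33:
  append 33 at index 1 → [-43, 33] (no swap needed)
Insert 12:
  append 12 at index 2 → [-43, 33, 12] (no swap needed)
Insert 42:
  append 42 at index 3 → [-43, 33, 12, 42] (no swap needed)
Insert -38:
  append -38 at index 4 → [-43, 33, 12, 42, -38]
  -38 < parent 33 at index 1, swap → [-43, -38, 12, 42, 33]
Insert 41:
  append 41 at index 5 → [-43, -38, 12, 42, 33, 41] (no swap needed)
Insert -47:
  append -47 at index 6 → [-43, -38, 12, 42, 33, 41, -47]
  -47 < parent 12 at index 2, swap → [-43, -38, -47, 42, 33, 41, 12]
  -47 < parent -43 at index 0, swap → [-47, -38, -43, 42, 33, 41, 12]
Insert 38:
  append 38 at index 7 → [-47, -38, -43, 42, 33, 41, 12, 38]
  38 < parent 42 at index 3, swap → [-47, -38, -43, 38, 33, 41, 12, 42]
Insert 9:
  append 9 at index 8 → [-47, -38, -43, 38, 33, 41, 12, 42, 9]
  9 < parent 38 at index 3, swap → [-47, -38, -43, 9, 33, 41, 12, 42, 38]
Insert 25:
  append 25 at index 9 → [-47, -38, -43, 9, 33, 41, 12, 42, 38, 25]
  25 < parent 33 at index 4, swap → [-47, -38, -43, 9, 25, 41, 12, 42, 38, 33]
Insert 35:
  append 35 at index 10 → [-47, -38, -43, 9, 25, 41, 12, 42, 38, 33, 35] (no swap needed)

[-47, -38, -43, 9, 25, 41, 12, 42, 38, 33, 35]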